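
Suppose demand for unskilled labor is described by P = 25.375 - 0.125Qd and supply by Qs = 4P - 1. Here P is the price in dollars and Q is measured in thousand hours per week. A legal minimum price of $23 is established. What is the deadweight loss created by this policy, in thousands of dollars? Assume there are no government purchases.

Rearranging demand gives Qd = 203 - 8P. In a free market, 203 - 8P = 4P - 1 gives the equilibrium P* = 17, Q* = 67.
Because the floor (23) lies above the market-clearing price, it is binding.
At P = 23: Qd = 203 - 8·23 = 19 and Qs = 4·23 - 1 = 91.
Quantity traded falls to 19. At Q = 19 the demand price is (203 - 19)/8 = 23 and the supply price is (1 + 19)/4 = 5.
Deadweight loss = ½ · (23 - 5) · (67 - 19) = ½ · 18 · 48 = 432.

432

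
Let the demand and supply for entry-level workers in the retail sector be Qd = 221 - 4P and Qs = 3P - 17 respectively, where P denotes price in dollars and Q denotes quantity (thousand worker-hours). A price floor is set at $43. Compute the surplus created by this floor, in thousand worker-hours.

Setting quantity demanded equal to quantity supplied, 221 - 4P = 3P - 17, gives P* = 34 and Q* = 85.
The floor of 43 is above the equilibrium price 34, so it binds.
At P = 43: Qd = 221 - 4·43 = 49 and Qs = 3·43 - 17 = 112.
Surplus = Qs - Qd = 112 - 49 = 63.

63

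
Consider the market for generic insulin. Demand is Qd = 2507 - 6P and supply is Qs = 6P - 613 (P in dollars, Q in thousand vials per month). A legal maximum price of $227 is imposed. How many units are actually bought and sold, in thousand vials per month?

749

Without the control the market clears where 2507 - 6P = 6P - 613, i.e. P* = 260 and Q* = 947.
Because the ceiling (227) lies below the market-clearing price, it is binding.
At P = 227: Qd = 2507 - 6·227 = 1145 and Qs = 6·227 - 613 = 749.
The quantity actually transacted is the short side, supply: 749.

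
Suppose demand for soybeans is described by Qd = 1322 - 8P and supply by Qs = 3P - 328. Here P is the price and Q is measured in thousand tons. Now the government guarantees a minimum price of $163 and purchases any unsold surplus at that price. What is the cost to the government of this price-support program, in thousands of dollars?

23309

In a free market, 1322 - 8P = 3P - 328 gives the equilibrium P* = 150, Q* = 122.
Because the floor (163) lies above the market-clearing price, it is binding.
At P = 163: Qd = 1322 - 8·163 = 18 and Qs = 3·163 - 328 = 161.
Surplus = Qs - Qd = 143.
Government expenditure = surplus × support price = 143 × 163 = 23309.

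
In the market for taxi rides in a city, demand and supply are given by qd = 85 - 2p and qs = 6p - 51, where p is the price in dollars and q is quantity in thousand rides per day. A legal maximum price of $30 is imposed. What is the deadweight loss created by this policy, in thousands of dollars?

Without the control the market clears where 85 - 2p = 6p - 51, i.e. p* = 17 and q* = 51.
Since 30 is above p* = 17, the ceiling does not bind and the free-market outcome prevails.
Since the control does not bind, no trades are prevented and deadweight loss is zero.

0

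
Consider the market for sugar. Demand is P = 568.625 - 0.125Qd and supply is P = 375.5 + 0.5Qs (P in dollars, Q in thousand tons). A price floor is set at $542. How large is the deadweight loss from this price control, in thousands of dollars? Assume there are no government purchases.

Rearranging demand gives Qd = 4549 - 8P; rearranging supply gives Qs = 2P - 751. Without the control the market clears where 4549 - 8P = 2P - 751, i.e. P* = 530 and Q* = 309.
Since 542 > 530, the floor is binding.
At P = 542: Qd = 4549 - 8·542 = 213 and Qs = 2·542 - 751 = 333.
Quantity traded falls to 213. At Q = 213 the demand price is (4549 - 213)/8 = 542 and the supply price is (751 + 213)/2 = 482.
Deadweight loss = ½ · (542 - 482) · (309 - 213) = ½ · 60 · 96 = 2880.

2880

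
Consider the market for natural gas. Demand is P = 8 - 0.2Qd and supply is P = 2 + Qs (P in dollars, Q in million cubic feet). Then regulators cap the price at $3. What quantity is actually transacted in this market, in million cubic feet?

Rearranging demand gives Qd = 40 - 5P; rearranging supply gives Qs = P - 2. Equilibrium: 40 - 5P = P - 2, so 42 = 6P and P* = 7, Q* = 5.
Because the ceiling (3) lies below the market-clearing price, it is binding.
At P = 3: Qd = 40 - 5·3 = 25 and Qs = 3 - 2 = 1.
The quantity actually transacted is the short side, supply: 1.

1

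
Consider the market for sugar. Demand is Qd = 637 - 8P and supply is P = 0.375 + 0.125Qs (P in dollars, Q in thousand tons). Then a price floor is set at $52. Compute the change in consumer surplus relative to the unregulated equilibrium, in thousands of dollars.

Rearranging supply gives Qs = 8P - 3. Setting quantity demanded equal to quantity supplied, 637 - 8P = 8P - 3, gives P* = 40 and Q* = 317.
Since 52 > 40, the floor is binding.
At P = 52: Qd = 637 - 8·52 = 221 and Qs = 8·52 - 3 = 413.
Consumer surplus without the control is ½ · (79.625 - 40) · 317 = 6280.5625.
With the floor, consumers buy 221 units at 52, so CS = ½ · (79.625 - 52) · 221 = 3052.5625.
Change in consumer surplus = 3052.5625 - 6280.5625 = -3228.

-3228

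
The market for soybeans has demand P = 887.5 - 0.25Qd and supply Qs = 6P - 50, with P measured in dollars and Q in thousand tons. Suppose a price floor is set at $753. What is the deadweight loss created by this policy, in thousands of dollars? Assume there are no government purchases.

Rearranging demand gives Qd = 3550 - 4P. Setting quantity demanded equal to quantity supplied, 3550 - 4P = 6P - 50, gives P* = 360 and Q* = 2110.
The floor of 753 is above the equilibrium price 360, so it binds.
At P = 753: Qd = 3550 - 4·753 = 538 and Qs = 6·753 - 50 = 4468.
Quantity traded falls to 538. At Q = 538 the demand price is (3550 - 538)/4 = 753 and the supply price is (50 + 538)/6 = 98.
Deadweight loss = ½ · (753 - 98) · (2110 - 538) = ½ · 655 · 1572 = 514830.

514830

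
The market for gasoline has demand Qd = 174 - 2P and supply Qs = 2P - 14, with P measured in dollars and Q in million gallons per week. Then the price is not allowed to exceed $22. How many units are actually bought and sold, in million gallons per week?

30

In a free market, 174 - 2P = 2P - 14 gives the equilibrium P* = 47, Q* = 80.
Since 22 < 47, the ceiling is binding.
At P = 22: Qd = 174 - 2·22 = 130 and Qs = 2·22 - 14 = 30.
The quantity actually transacted is the short side, supply: 30.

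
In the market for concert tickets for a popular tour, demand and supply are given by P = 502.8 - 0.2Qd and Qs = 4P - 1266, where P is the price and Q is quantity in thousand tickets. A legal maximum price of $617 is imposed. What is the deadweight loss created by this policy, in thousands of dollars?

0

Rearranging demand gives Qd = 2514 - 5P. In a free market, 2514 - 5P = 4P - 1266 gives the equilibrium P* = 420, Q* = 414.
The ceiling of 617 is above the equilibrium price 420, so it is not binding; the market clears at P* = 420, Q* = 414.
Since the control does not bind, no trades are prevented and deadweight loss is zero.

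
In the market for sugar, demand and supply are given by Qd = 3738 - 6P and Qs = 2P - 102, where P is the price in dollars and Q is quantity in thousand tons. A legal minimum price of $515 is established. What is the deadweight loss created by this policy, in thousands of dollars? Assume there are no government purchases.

14700

Setting quantity demanded equal to quantity supplied, 3738 - 6P = 2P - 102, gives P* = 480 and Q* = 858.
Because the floor (515) lies above the market-clearing price, it is binding.
At P = 515: Qd = 3738 - 6·515 = 648 and Qs = 2·515 - 102 = 928.
Quantity traded falls to 648. At Q = 648 the demand price is (3738 - 648)/6 = 515 and the supply price is (102 + 648)/2 = 375.
Deadweight loss = ½ · (515 - 375) · (858 - 648) = ½ · 140 · 210 = 14700.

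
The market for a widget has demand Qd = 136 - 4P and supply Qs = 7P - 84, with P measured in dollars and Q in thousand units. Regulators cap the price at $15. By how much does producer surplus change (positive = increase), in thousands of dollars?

Equilibrium: 136 - 4P = 7P - 84, so 220 = 11P and P* = 20, Q* = 56.
Because the ceiling (15) lies below the market-clearing price, it is binding.
At P = 15: Qd = 136 - 4·15 = 76 and Qs = 7·15 - 84 = 21.
Producer surplus without the control is ½ · (20 - 12) · 56 = 224.
With the ceiling, producers sell 21 units at 15, so PS = ½ · (15 - 12) · 21 = 31.5.
Change in producer surplus = 31.5 - 224 = -192.5.

-192.5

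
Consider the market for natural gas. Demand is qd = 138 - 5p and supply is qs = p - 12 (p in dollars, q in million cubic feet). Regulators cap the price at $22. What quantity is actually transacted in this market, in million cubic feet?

In a free market, 138 - 5p = p - 12 gives the equilibrium p* = 25, q* = 13.
The ceiling of 22 is below the equilibrium price 25, so it binds.
At p = 22: qd = 138 - 5·22 = 28 and qs = 22 - 12 = 10.
The quantity actually transacted is the short side, supply: 10.

10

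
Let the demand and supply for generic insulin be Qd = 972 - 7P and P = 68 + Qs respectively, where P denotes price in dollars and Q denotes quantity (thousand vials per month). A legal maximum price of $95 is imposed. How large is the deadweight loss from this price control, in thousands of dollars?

700

Rearranging supply gives Qs = P - 68. Without the control the market clears where 972 - 7P = P - 68, i.e. P* = 130 and Q* = 62.
The ceiling of 95 is below the equilibrium price 130, so it binds.
At P = 95: Qd = 972 - 7·95 = 307 and Qs = 95 - 68 = 27.
Quantity traded falls to 27. At Q = 27 the demand price is (972 - 27)/7 = 135 and the supply price is 68 + 27 = 95.
Deadweight loss = ½ · (135 - 95) · (62 - 27) = ½ · 40 · 35 = 700.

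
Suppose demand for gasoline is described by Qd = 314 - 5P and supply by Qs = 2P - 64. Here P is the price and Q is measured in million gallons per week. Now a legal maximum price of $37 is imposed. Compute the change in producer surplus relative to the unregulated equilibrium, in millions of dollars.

-459

In a free market, 314 - 5P = 2P - 64 gives the equilibrium P* = 54, Q* = 44.
Since 37 < 54, the ceiling is binding.
At P = 37: Qd = 314 - 5·37 = 129 and Qs = 2·37 - 64 = 10.
Producer surplus without the control is ½ · (54 - 32) · 44 = 484.
With the ceiling, producers sell 10 units at 37, so PS = ½ · (37 - 32) · 10 = 25.
Change in producer surplus = 25 - 484 = -459.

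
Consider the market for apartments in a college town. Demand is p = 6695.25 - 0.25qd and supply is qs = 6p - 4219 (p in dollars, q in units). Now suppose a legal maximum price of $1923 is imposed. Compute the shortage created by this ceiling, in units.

Rearranging demand gives qd = 26781 - 4p. Without the control the market clears where 26781 - 4p = 6p - 4219, i.e. p* = 3100 and q* = 14381.
The ceiling of 1923 is below the equilibrium price 3100, so it binds.
At p = 1923: qd = 26781 - 4·1923 = 19089 and qs = 6·1923 - 4219 = 7319.
Shortage = qd - qs = 19089 - 7319 = 11770.

11770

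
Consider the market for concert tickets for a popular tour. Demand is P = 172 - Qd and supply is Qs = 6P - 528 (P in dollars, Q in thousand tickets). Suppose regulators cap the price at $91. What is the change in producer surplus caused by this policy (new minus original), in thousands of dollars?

Rearranging demand gives Qd = 172 - P. In a free market, 172 - P = 6P - 528 gives the equilibrium P* = 100, Q* = 72.
The ceiling of 91 is below the equilibrium price 100, so it binds.
At P = 91: Qd = 172 - 91 = 81 and Qs = 6·91 - 528 = 18.
Producer surplus without the control is ½ · (100 - 88) · 72 = 432.
With the ceiling, producers sell 18 units at 91, so PS = ½ · (91 - 88) · 18 = 27.
Change in producer surplus = 27 - 432 = -405.

-405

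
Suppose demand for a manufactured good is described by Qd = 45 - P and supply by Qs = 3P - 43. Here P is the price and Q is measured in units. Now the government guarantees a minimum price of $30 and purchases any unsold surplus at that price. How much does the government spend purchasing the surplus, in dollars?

960

Without the control the market clears where 45 - P = 3P - 43, i.e. P* = 22 and Q* = 23.
Since 30 > 22, the floor is binding.
At P = 30: Qd = 45 - 30 = 15 and Qs = 3·30 - 43 = 47.
Surplus = Qs - Qd = 32.
Government expenditure = surplus × support price = 32 × 30 = 960.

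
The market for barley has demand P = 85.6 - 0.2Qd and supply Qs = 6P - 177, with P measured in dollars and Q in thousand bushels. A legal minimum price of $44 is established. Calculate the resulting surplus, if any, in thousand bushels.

Rearranging demand gives Qd = 428 - 5P. In a free market, 428 - 5P = 6P - 177 gives the equilibrium P* = 55, Q* = 153.
Since 44 is below P* = 55, the floor does not bind and the free-market outcome prevails.
Since the control does not bind, there is no surplus.

0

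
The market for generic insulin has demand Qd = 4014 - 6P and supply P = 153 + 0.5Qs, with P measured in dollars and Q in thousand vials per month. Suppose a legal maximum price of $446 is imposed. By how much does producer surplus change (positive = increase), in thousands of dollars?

-63920

Rearranging supply gives Qs = 2P - 306. Equilibrium: 4014 - 6P = 2P - 306, so 4320 = 8P and P* = 540, Q* = 774.
Since 446 < 540, the ceiling is binding.
At P = 446: Qd = 4014 - 6·446 = 1338 and Qs = 2·446 - 306 = 586.
Producer surplus without the control is ½ · (540 - 153) · 774 = 149769.
With the ceiling, producers sell 586 units at 446, so PS = ½ · (446 - 153) · 586 = 85849.
Change in producer surplus = 85849 - 149769 = -63920.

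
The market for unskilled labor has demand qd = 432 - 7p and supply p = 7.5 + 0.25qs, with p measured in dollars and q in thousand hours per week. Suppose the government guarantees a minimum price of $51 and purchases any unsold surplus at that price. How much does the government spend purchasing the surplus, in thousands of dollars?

5049

Rearranging supply gives qs = 4p - 30. In a free market, 432 - 7p = 4p - 30 gives the equilibrium p* = 42, q* = 138.
Since 51 > 42, the floor is binding.
At p = 51: qd = 432 - 7·51 = 75 and qs = 4·51 - 30 = 174.
Surplus = qs - qd = 99.
Government expenditure = surplus × support price = 99 × 51 = 5049.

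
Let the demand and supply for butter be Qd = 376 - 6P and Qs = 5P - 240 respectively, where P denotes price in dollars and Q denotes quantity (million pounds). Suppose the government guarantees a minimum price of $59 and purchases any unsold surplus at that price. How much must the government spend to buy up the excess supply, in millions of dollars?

Without the control the market clears where 376 - 6P = 5P - 240, i.e. P* = 56 and Q* = 40.
Because the floor (59) lies above the market-clearing price, it is binding.
At P = 59: Qd = 376 - 6·59 = 22 and Qs = 5·59 - 240 = 55.
Surplus = Qs - Qd = 33.
Government expenditure = surplus × support price = 33 × 59 = 1947.

1947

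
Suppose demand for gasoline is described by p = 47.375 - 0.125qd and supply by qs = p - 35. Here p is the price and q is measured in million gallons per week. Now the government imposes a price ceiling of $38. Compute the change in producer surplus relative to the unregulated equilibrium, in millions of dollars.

Rearranging demand gives qd = 379 - 8p. Setting quantity demanded equal to quantity supplied, 379 - 8p = p - 35, gives p* = 46 and q* = 11.
Because the ceiling (38) lies below the market-clearing price, it is binding.
At p = 38: qd = 379 - 8·38 = 75 and qs = 38 - 35 = 3.
Producer surplus without the control is ½ · (46 - 35) · 11 = 60.5.
With the ceiling, producers sell 3 units at 38, so PS = ½ · (38 - 35) · 3 = 4.5.
Change in producer surplus = 4.5 - 60.5 = -56.

-56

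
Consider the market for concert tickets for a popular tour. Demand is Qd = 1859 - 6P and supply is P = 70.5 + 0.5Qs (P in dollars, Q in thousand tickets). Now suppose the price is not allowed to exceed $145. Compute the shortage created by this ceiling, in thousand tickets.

840

Rearranging supply gives Qs = 2P - 141. Without the control the market clears where 1859 - 6P = 2P - 141, i.e. P* = 250 and Q* = 359.
Because the ceiling (145) lies below the market-clearing price, it is binding.
At P = 145: Qd = 1859 - 6·145 = 989 and Qs = 2·145 - 141 = 149.
Shortage = Qd - Qs = 989 - 149 = 840.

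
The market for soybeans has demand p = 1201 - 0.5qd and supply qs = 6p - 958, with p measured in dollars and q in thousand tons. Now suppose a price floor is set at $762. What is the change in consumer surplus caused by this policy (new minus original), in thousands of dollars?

-417240

Rearranging demand gives qd = 2402 - 2p. Equilibrium: 2402 - 2p = 6p - 958, so 3360 = 8p and p* = 420, q* = 1562.
The floor of 762 is above the equilibrium price 420, so it binds.
At p = 762: qd = 2402 - 2·762 = 878 and qs = 6·762 - 958 = 3614.
Consumer surplus without the control is ½ · (1201 - 420) · 1562 = 609961.
With the floor, consumers buy 878 units at 762, so CS = ½ · (1201 - 762) · 878 = 192721.
Change in consumer surplus = 192721 - 609961 = -417240.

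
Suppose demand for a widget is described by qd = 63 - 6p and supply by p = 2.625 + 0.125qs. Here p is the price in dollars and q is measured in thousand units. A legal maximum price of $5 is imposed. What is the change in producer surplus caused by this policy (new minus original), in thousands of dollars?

-23

Rearranging supply gives qs = 8p - 21. Setting quantity demanded equal to quantity supplied, 63 - 6p = 8p - 21, gives p* = 6 and q* = 27.
Because the ceiling (5) lies below the market-clearing price, it is binding.
At p = 5: qd = 63 - 6·5 = 33 and qs = 8·5 - 21 = 19.
Producer surplus without the control is ½ · (6 - 2.625) · 27 = 45.5625.
With the ceiling, producers sell 19 units at 5, so PS = ½ · (5 - 2.625) · 19 = 22.5625.
Change in producer surplus = 22.5625 - 45.5625 = -23.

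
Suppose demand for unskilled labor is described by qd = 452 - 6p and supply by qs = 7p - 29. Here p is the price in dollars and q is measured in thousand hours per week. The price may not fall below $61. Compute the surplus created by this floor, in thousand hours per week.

In a free market, 452 - 6p = 7p - 29 gives the equilibrium p* = 37, q* = 230.
The floor of 61 is above the equilibrium price 37, so it binds.
At p = 61: qd = 452 - 6·61 = 86 and qs = 7·61 - 29 = 398.
Surplus = qs - qd = 398 - 86 = 312.

312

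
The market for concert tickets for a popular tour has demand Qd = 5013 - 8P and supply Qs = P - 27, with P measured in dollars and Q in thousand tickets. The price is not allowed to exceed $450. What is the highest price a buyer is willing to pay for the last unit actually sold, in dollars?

573.75

In a free market, 5013 - 8P = P - 27 gives the equilibrium P* = 560, Q* = 533.
Since 450 < 560, the ceiling is binding.
At P = 450: Qd = 5013 - 8·450 = 1413 and Qs = 450 - 27 = 423.
Only 423 units reach the market. On the demand curve, the marginal buyer's willingness to pay at Q = 423 is (5013 - 423)/8 = 573.75.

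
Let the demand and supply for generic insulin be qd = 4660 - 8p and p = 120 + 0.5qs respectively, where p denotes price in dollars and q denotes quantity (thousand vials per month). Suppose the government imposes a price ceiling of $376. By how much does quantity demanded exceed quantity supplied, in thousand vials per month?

Rearranging supply gives qs = 2p - 240. Without the control the market clears where 4660 - 8p = 2p - 240, i.e. p* = 490 and q* = 740.
Because the ceiling (376) lies below the market-clearing price, it is binding.
At p = 376: qd = 4660 - 8·376 = 1652 and qs = 2·376 - 240 = 512.
Shortage = qd - qs = 1652 - 512 = 1140.

1140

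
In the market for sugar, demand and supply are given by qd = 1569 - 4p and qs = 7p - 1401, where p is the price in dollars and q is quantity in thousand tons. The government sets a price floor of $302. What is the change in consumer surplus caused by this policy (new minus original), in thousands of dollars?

-13600

Without the control the market clears where 1569 - 4p = 7p - 1401, i.e. p* = 270 and q* = 489.
The floor of 302 is above the equilibrium price 270, so it binds.
At p = 302: qd = 1569 - 4·302 = 361 and qs = 7·302 - 1401 = 713.
Consumer surplus without the control is ½ · (392.25 - 270) · 489 = 29890.125.
With the floor, consumers buy 361 units at 302, so CS = ½ · (392.25 - 302) · 361 = 16290.125.
Change in consumer surplus = 16290.125 - 29890.125 = -13600.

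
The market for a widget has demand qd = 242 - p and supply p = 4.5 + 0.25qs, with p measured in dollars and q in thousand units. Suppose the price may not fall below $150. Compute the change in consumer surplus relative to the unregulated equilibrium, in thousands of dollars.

Rearranging supply gives qs = 4p - 18. Equilibrium: 242 - p = 4p - 18, so 260 = 5p and p* = 52, q* = 190.
Because the floor (150) lies above the market-clearing price, it is binding.
At p = 150: qd = 242 - 150 = 92 and qs = 4·150 - 18 = 582.
Consumer surplus without the control is ½ · (242 - 52) · 190 = 18050.
With the floor, consumers buy 92 units at 150, so CS = ½ · (242 - 150) · 92 = 4232.
Change in consumer surplus = 4232 - 18050 = -13818.

-13818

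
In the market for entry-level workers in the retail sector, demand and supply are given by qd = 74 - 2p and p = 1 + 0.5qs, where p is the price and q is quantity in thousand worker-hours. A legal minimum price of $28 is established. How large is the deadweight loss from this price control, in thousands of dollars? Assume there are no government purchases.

Rearranging supply gives qs = 2p - 2. Without the control the market clears where 74 - 2p = 2p - 2, i.e. p* = 19 and q* = 36.
Since 28 > 19, the floor is binding.
At p = 28: qd = 74 - 2·28 = 18 and qs = 2·28 - 2 = 54.
Quantity traded falls to 18. At q = 18 the demand price is (74 - 18)/2 = 28 and the supply price is (2 + 18)/2 = 10.
Deadweight loss = ½ · (28 - 10) · (36 - 18) = ½ · 18 · 18 = 162.

162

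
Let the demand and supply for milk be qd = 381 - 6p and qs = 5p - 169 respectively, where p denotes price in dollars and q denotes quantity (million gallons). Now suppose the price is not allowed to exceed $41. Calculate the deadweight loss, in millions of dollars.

371.25

In a free market, 381 - 6p = 5p - 169 gives the equilibrium p* = 50, q* = 81.
Since 41 < 50, the ceiling is binding.
At p = 41: qd = 381 - 6·41 = 135 and qs = 5·41 - 169 = 36.
Quantity traded falls to 36. At q = 36 the demand price is (381 - 36)/6 = 57.5 and the supply price is (169 + 36)/5 = 41.
Deadweight loss = ½ · (57.5 - 41) · (81 - 36) = ½ · 16.5 · 45 = 371.25.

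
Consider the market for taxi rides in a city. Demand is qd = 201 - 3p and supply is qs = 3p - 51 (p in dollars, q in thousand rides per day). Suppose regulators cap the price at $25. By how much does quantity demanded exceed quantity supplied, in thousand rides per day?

Equilibrium: 201 - 3p = 3p - 51, so 252 = 6p and p* = 42, q* = 75.
The ceiling of 25 is below the equilibrium price 42, so it binds.
At p = 25: qd = 201 - 3·25 = 126 and qs = 3·25 - 51 = 24.
Shortage = qd - qs = 126 - 24 = 102.

102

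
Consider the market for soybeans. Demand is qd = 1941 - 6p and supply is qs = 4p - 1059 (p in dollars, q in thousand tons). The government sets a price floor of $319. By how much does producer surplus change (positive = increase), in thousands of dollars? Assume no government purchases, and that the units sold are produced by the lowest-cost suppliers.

-1111.5

In a free market, 1941 - 6p = 4p - 1059 gives the equilibrium p* = 300, q* = 141.
Because the floor (319) lies above the market-clearing price, it is binding.
At p = 319: qd = 1941 - 6·319 = 27 and qs = 4·319 - 1059 = 217.
Producer surplus without the control is ½ · (300 - 264.75) · 141 = 2485.125.
With the floor, 27 units are sold at 319. The supply price at q = 27 is 271.5, so PS = ½ · [(319 - 264.75) + (319 - 271.5)] · 27 = 1373.625.
Change in producer surplus = 1373.625 - 2485.125 = -1111.5.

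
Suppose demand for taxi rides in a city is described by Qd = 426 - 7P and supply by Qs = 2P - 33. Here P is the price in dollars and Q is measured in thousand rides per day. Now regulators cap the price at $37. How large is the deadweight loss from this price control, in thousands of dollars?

252

In a free market, 426 - 7P = 2P - 33 gives the equilibrium P* = 51, Q* = 69.
Because the ceiling (37) lies below the market-clearing price, it is binding.
At P = 37: Qd = 426 - 7·37 = 167 and Qs = 2·37 - 33 = 41.
Quantity traded falls to 41. At Q = 41 the demand price is (426 - 41)/7 = 55 and the supply price is (33 + 41)/2 = 37.
Deadweight loss = ½ · (55 - 37) · (69 - 41) = ½ · 18 · 28 = 252.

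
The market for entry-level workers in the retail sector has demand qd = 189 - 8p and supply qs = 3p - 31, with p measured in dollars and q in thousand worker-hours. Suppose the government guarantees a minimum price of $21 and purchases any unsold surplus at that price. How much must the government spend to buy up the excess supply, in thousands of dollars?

231

In a free market, 189 - 8p = 3p - 31 gives the equilibrium p* = 20, q* = 29.
Because the floor (21) lies above the market-clearing price, it is binding.
At p = 21: qd = 189 - 8·21 = 21 and qs = 3·21 - 31 = 32.
Surplus = qs - qd = 11.
Government expenditure = surplus × support price = 11 × 21 = 231.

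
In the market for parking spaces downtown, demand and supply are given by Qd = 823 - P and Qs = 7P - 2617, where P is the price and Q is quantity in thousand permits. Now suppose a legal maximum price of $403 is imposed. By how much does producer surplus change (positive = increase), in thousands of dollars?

In a free market, 823 - P = 7P - 2617 gives the equilibrium P* = 430, Q* = 393.
The ceiling of 403 is below the equilibrium price 430, so it binds.
At P = 403: Qd = 823 - 403 = 420 and Qs = 7·403 - 2617 = 204.
Producer surplus without the control is ½ · (430 - 2617/7) · 393 = 154449/14.
With the ceiling, producers sell 204 units at 403, so PS = ½ · (403 - 2617/7) · 204 = 20808/7.
Change in producer surplus = 20808/7 - 154449/14 = -8059.5.

-8059.5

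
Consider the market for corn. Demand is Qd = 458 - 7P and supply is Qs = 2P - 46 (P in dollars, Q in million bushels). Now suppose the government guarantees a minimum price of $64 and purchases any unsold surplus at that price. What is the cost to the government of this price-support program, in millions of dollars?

4608

In a free market, 458 - 7P = 2P - 46 gives the equilibrium P* = 56, Q* = 66.
Since 64 > 56, the floor is binding.
At P = 64: Qd = 458 - 7·64 = 10 and Qs = 2·64 - 46 = 82.
Surplus = Qs - Qd = 72.
Government expenditure = surplus × support price = 72 × 64 = 4608.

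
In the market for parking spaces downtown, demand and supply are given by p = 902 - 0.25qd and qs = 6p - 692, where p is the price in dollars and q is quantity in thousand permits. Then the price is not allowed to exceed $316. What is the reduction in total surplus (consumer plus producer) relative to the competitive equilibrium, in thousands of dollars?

97470

Rearranging demand gives qd = 3608 - 4p. Setting quantity demanded equal to quantity supplied, 3608 - 4p = 6p - 692, gives p* = 430 and q* = 1888.
Since 316 < 430, the ceiling is binding.
At p = 316: qd = 3608 - 4·316 = 2344 and qs = 6·316 - 692 = 1204.
Quantity traded falls to 1204. At q = 1204 the demand price is (3608 - 1204)/4 = 601 and the supply price is (692 + 1204)/6 = 316.
Deadweight loss = ½ · (601 - 316) · (1888 - 1204) = ½ · 285 · 684 = 97470.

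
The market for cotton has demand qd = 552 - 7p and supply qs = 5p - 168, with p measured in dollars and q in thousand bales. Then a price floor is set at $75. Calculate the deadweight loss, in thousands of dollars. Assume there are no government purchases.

1890

Equilibrium: 552 - 7p = 5p - 168, so 720 = 12p and p* = 60, q* = 132.
Because the floor (75) lies above the market-clearing price, it is binding.
At p = 75: qd = 552 - 7·75 = 27 and qs = 5·75 - 168 = 207.
Quantity traded falls to 27. At q = 27 the demand price is (552 - 27)/7 = 75 and the supply price is (168 + 27)/5 = 39.
Deadweight loss = ½ · (75 - 39) · (132 - 27) = ½ · 36 · 105 = 1890.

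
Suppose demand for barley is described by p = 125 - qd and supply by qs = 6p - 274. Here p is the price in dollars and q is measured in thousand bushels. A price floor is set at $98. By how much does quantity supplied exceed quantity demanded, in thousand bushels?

287

Rearranging demand gives qd = 125 - p. Without the control the market clears where 125 - p = 6p - 274, i.e. p* = 57 and q* = 68.
The floor of 98 is above the equilibrium price 57, so it binds.
At p = 98: qd = 125 - 98 = 27 and qs = 6·98 - 274 = 314.
Surplus = qs - qd = 314 - 27 = 287.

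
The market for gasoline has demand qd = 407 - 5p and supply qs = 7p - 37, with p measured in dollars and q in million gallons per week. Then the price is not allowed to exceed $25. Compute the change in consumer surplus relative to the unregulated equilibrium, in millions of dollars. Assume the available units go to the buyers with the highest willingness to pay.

Equilibrium: 407 - 5p = 7p - 37, so 444 = 12p and p* = 37, q* = 222.
Since 25 < 37, the ceiling is binding.
At p = 25: qd = 407 - 5·25 = 282 and qs = 7·25 - 37 = 138.
Consumer surplus without the control is ½ · (81.4 - 37) · 222 = 4928.4.
With the ceiling, 138 units are sold at 25 (assume they go to the highest-value buyers). The demand price at q = 138 is 53.8, so CS = ½ · [(81.4 - 25) + (53.8 - 25)] · 138 = 5878.8.
Change in consumer surplus = 5878.8 - 4928.4 = 950.4.

950.4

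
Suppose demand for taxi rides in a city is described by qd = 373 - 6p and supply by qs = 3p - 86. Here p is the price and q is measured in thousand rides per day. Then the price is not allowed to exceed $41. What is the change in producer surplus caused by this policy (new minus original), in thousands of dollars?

-520

Equilibrium: 373 - 6p = 3p - 86, so 459 = 9p and p* = 51, q* = 67.
Because the ceiling (41) lies below the market-clearing price, it is binding.
At p = 41: qd = 373 - 6·41 = 127 and qs = 3·41 - 86 = 37.
Producer surplus without the control is ½ · (51 - 86/3) · 67 = 4489/6.
With the ceiling, producers sell 37 units at 41, so PS = ½ · (41 - 86/3) · 37 = 1369/6.
Change in producer surplus = 1369/6 - 4489/6 = -520.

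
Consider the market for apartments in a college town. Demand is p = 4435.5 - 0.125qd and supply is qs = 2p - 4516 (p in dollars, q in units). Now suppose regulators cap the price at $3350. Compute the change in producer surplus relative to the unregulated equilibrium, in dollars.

-1842100

Rearranging demand gives qd = 35484 - 8p. In a free market, 35484 - 8p = 2p - 4516 gives the equilibrium p* = 4000, q* = 3484.
Since 3350 < 4000, the ceiling is binding.
At p = 3350: qd = 35484 - 8·3350 = 8684 and qs = 2·3350 - 4516 = 2184.
Producer surplus without the control is ½ · (4000 - 2258) · 3484 = 3034564.
With the ceiling, producers sell 2184 units at 3350, so PS = ½ · (3350 - 2258) · 2184 = 1192464.
Change in producer surplus = 1192464 - 3034564 = -1842100.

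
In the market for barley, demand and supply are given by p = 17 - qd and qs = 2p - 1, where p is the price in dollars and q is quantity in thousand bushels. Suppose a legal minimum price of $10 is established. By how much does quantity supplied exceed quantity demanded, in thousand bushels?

12

Rearranging demand gives qd = 17 - p. In a free market, 17 - p = 2p - 1 gives the equilibrium p* = 6, q* = 11.
Since 10 > 6, the floor is binding.
At p = 10: qd = 17 - 10 = 7 and qs = 2·10 - 1 = 19.
Surplus = qs - qd = 19 - 7 = 12.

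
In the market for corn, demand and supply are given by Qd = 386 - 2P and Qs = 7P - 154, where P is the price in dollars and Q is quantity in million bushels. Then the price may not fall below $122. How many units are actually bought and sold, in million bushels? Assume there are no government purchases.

Equilibrium: 386 - 2P = 7P - 154, so 540 = 9P and P* = 60, Q* = 266.
Since 122 > 60, the floor is binding.
At P = 122: Qd = 386 - 2·122 = 142 and Qs = 7·122 - 154 = 700.
The quantity actually transacted is the short side, demand: 142.

142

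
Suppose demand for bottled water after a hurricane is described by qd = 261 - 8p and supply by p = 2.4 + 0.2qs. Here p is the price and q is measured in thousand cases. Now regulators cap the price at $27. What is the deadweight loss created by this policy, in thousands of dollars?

0

Rearranging supply gives qs = 5p - 12. Equilibrium: 261 - 8p = 5p - 12, so 273 = 13p and p* = 21, q* = 93.
Since 27 is above p* = 21, the ceiling does not bind and the free-market outcome prevails.
Since the control does not bind, no trades are prevented and deadweight loss is zero.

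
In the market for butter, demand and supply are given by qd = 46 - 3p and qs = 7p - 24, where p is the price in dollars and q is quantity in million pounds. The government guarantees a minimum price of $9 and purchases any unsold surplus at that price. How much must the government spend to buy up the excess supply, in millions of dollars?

180

Without the control the market clears where 46 - 3p = 7p - 24, i.e. p* = 7 and q* = 25.
The floor of 9 is above the equilibrium price 7, so it binds.
At p = 9: qd = 46 - 3·9 = 19 and qs = 7·9 - 24 = 39.
Surplus = qs - qd = 20.
Government expenditure = surplus × support price = 20 × 9 = 180.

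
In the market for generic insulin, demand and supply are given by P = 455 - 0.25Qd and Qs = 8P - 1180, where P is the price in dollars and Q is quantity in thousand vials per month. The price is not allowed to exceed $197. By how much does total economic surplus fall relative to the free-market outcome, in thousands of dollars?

33708

Rearranging demand gives Qd = 1820 - 4P. In a free market, 1820 - 4P = 8P - 1180 gives the equilibrium P* = 250, Q* = 820.
Because the ceiling (197) lies below the market-clearing price, it is binding.
At P = 197: Qd = 1820 - 4·197 = 1032 and Qs = 8·197 - 1180 = 396.
Quantity traded falls to 396. At Q = 396 the demand price is (1820 - 396)/4 = 356 and the supply price is (1180 + 396)/8 = 197.
Deadweight loss = ½ · (356 - 197) · (820 - 396) = ½ · 159 · 424 = 33708.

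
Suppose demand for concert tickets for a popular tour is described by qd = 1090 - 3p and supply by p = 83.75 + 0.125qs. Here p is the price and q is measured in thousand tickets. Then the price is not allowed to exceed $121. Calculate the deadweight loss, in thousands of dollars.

Rearranging supply gives qs = 8p - 670. Setting quantity demanded equal to quantity supplied, 1090 - 3p = 8p - 670, gives p* = 160 and q* = 610.
Since 121 < 160, the ceiling is binding.
At p = 121: qd = 1090 - 3·121 = 727 and qs = 8·121 - 670 = 298.
Quantity traded falls to 298. At q = 298 the demand price is (1090 - 298)/3 = 264 and the supply price is (670 + 298)/8 = 121.
Deadweight loss = ½ · (264 - 121) · (610 - 298) = ½ · 143 · 312 = 22308.

22308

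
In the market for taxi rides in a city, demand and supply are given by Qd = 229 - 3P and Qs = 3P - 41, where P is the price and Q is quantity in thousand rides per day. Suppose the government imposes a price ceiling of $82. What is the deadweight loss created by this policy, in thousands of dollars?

0

Setting quantity demanded equal to quantity supplied, 229 - 3P = 3P - 41, gives P* = 45 and Q* = 94.
The ceiling of 82 is above the equilibrium price 45, so it is not binding; the market clears at P* = 45, Q* = 94.
Since the control does not bind, no trades are prevented and deadweight loss is zero.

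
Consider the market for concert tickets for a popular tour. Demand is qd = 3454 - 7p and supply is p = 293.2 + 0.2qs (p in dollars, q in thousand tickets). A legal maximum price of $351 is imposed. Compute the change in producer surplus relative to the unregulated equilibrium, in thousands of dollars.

Rearranging supply gives qs = 5p - 1466. Equilibrium: 3454 - 7p = 5p - 1466, so 4920 = 12p and p* = 410, q* = 584.
The ceiling of 351 is below the equilibrium price 410, so it binds.
At p = 351: qd = 3454 - 7·351 = 997 and qs = 5·351 - 1466 = 289.
Producer surplus without the control is ½ · (410 - 293.2) · 584 = 34105.6.
With the ceiling, producers sell 289 units at 351, so PS = ½ · (351 - 293.2) · 289 = 8352.1.
Change in producer surplus = 8352.1 - 34105.6 = -25753.5.

-25753.5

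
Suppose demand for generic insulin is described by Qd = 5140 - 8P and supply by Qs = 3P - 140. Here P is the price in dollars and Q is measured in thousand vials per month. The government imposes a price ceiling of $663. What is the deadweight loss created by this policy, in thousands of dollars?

0

Without the control the market clears where 5140 - 8P = 3P - 140, i.e. P* = 480 and Q* = 1300.
The ceiling of 663 is above the equilibrium price 480, so it is not binding; the market clears at P* = 480, Q* = 1300.
Since the control does not bind, no trades are prevented and deadweight loss is zero.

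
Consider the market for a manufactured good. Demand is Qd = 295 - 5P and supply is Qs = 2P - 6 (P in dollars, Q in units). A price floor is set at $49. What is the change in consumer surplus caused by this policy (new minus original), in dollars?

Without the control the market clears where 295 - 5P = 2P - 6, i.e. P* = 43 and Q* = 80.
The floor of 49 is above the equilibrium price 43, so it binds.
At P = 49: Qd = 295 - 5·49 = 50 and Qs = 2·49 - 6 = 92.
Consumer surplus without the control is ½ · (59 - 43) · 80 = 640.
With the floor, consumers buy 50 units at 49, so CS = ½ · (59 - 49) · 50 = 250.
Change in consumer surplus = 250 - 640 = -390.

-390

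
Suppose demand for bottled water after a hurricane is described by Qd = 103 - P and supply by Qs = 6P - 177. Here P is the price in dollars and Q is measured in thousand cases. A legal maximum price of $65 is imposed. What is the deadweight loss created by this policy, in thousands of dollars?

Equilibrium: 103 - P = 6P - 177, so 280 = 7P and P* = 40, Q* = 63.
The ceiling of 65 is above the equilibrium price 40, so it is not binding; the market clears at P* = 40, Q* = 63.
Since the control does not bind, no trades are prevented and deadweight loss is zero.

0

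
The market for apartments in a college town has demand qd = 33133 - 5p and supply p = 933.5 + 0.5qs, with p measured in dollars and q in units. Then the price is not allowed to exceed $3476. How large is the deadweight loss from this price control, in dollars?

Rearranging supply gives qs = 2p - 1867. Equilibrium: 33133 - 5p = 2p - 1867, so 35000 = 7p and p* = 5000, q* = 8133.
The ceiling of 3476 is below the equilibrium price 5000, so it binds.
At p = 3476: qd = 33133 - 5·3476 = 15753 and qs = 2·3476 - 1867 = 5085.
Quantity traded falls to 5085. At q = 5085 the demand price is (33133 - 5085)/5 = 5609.6 and the supply price is (1867 + 5085)/2 = 3476.
Deadweight loss = ½ · (5609.6 - 3476) · (8133 - 5085) = ½ · 2133.6 · 3048 = 3251606.4.

3251606.4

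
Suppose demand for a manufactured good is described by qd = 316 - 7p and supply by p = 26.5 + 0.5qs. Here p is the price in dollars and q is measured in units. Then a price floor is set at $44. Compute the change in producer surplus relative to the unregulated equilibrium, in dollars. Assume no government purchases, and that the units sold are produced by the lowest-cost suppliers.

Rearranging supply gives qs = 2p - 53. Without the control the market clears where 316 - 7p = 2p - 53, i.e. p* = 41 and q* = 29.
The floor of 44 is above the equilibrium price 41, so it binds.
At p = 44: qd = 316 - 7·44 = 8 and qs = 2·44 - 53 = 35.
Producer surplus without the control is ½ · (41 - 26.5) · 29 = 210.25.
With the floor, 8 units are sold at 44. The supply price at q = 8 is 30.5, so PS = ½ · [(44 - 26.5) + (44 - 30.5)] · 8 = 124.
Change in producer surplus = 124 - 210.25 = -86.25.

-86.25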